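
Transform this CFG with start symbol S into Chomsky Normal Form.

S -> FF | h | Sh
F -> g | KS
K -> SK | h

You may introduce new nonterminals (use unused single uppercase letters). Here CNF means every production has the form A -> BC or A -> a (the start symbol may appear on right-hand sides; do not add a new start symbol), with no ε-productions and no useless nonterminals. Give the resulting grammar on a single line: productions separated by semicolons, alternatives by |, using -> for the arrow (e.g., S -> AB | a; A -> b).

S -> h | FF | SA; A -> h; F -> g | KS; K -> h | SK

No ε-productions.
No unit productions to eliminate.
TERM: introduce A -> h and substitute in every rule of length ≥2.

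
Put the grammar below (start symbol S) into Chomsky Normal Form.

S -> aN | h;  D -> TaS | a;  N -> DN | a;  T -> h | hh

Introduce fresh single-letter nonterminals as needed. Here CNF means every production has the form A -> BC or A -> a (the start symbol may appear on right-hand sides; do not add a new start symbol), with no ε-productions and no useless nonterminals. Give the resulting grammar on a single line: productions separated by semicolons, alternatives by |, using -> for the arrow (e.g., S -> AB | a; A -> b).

S -> h | AN; A -> a; B -> h; C -> AS; D -> a | TC; N -> a | DN; T -> h | BB

No ε-productions.
No unit productions to eliminate.
TERM: introduce A -> a, B -> h and substitute in every rule of length ≥2.
BIN: D -> TAS becomes D -> TC, C -> AS.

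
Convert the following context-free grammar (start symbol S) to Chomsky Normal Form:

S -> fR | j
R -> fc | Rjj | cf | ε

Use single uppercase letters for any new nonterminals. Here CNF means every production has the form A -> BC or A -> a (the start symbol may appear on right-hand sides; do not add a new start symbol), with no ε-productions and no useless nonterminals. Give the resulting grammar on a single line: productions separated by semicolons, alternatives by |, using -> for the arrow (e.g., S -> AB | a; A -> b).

Nullable: {R}; after ε-elimination: S -> f | j | fR; R -> cf | fc | jj | Rjj.
No unit productions to eliminate.
TERM: introduce B -> c, C -> f, A -> j and substitute in every rule of length ≥2.
BIN: R -> RAA becomes R -> RD, D -> AA.

S -> f | j | CR; A -> j; B -> c; C -> f; D -> AA; R -> AA | BC | CB | RD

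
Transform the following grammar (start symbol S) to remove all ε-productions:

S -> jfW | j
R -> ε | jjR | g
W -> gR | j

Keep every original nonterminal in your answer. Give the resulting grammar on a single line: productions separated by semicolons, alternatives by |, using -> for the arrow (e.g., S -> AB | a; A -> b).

Nullable set: {R}.
Drop R -> ε.
R -> jjR: R nullable, giving jj | jjR.
W -> gR: R nullable, giving g | gR.
Unchanged (no nullable symbols): S -> j; S -> jfW; R -> g; W -> j.

S -> j | jfW; R -> g | jj | jjR; W -> g | j | gR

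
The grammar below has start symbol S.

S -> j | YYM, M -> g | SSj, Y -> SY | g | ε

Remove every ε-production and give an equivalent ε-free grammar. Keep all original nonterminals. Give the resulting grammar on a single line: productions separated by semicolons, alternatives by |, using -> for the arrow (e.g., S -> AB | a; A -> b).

Nullable set: {Y}.
S -> YYM: Y, Y nullable, giving M | YM | YYM.
Drop Y -> ε.
Y -> SY: Y nullable, giving S | SY.
Unchanged (no nullable symbols): S -> j; M -> SSj; M -> g; Y -> g.

S -> M | j | YM | YYM; M -> g | SSj; Y -> S | g | SY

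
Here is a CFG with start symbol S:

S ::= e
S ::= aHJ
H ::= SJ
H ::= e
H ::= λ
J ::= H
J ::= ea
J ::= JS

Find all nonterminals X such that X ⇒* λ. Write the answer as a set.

{H, J}

Directly nullable (have an ε-rule): {H}.
J is nullable via J -> H (every symbol on the right is already known nullable).
Not nullable: S — each has a terminal in every rule's right-hand side or depends on a non-nullable symbol.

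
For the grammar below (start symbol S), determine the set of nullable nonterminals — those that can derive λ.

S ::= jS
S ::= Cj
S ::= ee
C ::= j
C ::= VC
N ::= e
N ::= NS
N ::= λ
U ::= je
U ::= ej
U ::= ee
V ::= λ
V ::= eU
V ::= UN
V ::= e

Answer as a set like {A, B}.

Directly nullable (have an ε-rule): {N, V}.
Not nullable: C, S, U — each has a terminal in every rule's right-hand side or depends on a non-nullable symbol.

{N, V}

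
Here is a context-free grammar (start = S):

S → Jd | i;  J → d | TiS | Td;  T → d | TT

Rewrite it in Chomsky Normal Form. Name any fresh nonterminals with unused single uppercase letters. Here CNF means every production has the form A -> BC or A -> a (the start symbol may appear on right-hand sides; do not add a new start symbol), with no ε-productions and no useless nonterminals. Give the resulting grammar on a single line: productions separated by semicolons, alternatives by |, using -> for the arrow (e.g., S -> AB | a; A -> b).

S -> i | JA; A -> d; B -> i; C -> BS; J -> d | TA | TC; T -> d | TT

No ε-productions.
No unit productions to eliminate.
TERM: introduce A -> d, B -> i and substitute in every rule of length ≥2.
BIN: J -> TBS becomes J -> TC, C -> BS.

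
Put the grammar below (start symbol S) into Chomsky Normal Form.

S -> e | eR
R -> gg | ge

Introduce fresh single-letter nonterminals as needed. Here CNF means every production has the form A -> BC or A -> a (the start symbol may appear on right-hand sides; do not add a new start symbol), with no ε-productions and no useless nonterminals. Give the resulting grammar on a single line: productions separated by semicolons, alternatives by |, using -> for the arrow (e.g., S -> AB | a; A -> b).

S -> e | BR; A -> g; B -> e; R -> AA | AB

No ε-productions.
No unit productions to eliminate.
TERM: introduce B -> e, A -> g and substitute in every rule of length ≥2.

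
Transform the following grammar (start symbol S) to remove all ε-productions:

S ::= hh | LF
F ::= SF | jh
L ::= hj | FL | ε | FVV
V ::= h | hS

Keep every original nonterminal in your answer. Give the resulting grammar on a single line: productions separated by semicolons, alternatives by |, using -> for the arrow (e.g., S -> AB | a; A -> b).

Nullable set: {L}.
S -> LF: L nullable, giving F | LF.
Drop L -> ε.
L -> FL: L nullable, giving F | FL.
Unchanged (no nullable symbols): S -> hh; F -> SF; F -> jh; L -> FVV; L -> hj; V -> h; V -> hS.

S -> F | LF | hh; F -> SF | jh; L -> F | FL | hj | FVV; V -> h | hS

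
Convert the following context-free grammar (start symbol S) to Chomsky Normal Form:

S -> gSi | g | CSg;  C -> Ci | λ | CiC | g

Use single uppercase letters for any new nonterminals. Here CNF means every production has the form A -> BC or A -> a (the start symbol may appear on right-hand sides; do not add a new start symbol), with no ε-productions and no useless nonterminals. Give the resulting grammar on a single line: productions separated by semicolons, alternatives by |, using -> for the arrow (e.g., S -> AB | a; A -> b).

S -> g | BE | CF | SB; A -> i; B -> g; C -> g | i | AC | CA | CD; D -> AC; E -> SA; F -> SB

Nullable: {C}; after ε-elimination: S -> g | Sg | CSg | gSi; C -> g | i | Ci | iC | CiC.
No unit productions to eliminate.
TERM: introduce B -> g, A -> i and substitute in every rule of length ≥2.
BIN: C -> CAC becomes C -> CD, D -> AC; S -> BSA becomes S -> BE, E -> SA; S -> CSB becomes S -> CF, F -> SB.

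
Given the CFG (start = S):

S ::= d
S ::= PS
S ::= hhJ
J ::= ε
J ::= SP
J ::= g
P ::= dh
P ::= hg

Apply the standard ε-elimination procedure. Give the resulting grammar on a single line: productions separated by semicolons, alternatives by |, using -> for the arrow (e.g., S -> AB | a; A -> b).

S -> d | PS | hh | hhJ; J -> g | SP; P -> dh | hg

Nullable set: {J}.
S -> hhJ: J nullable, giving hh | hhJ.
Drop J -> ε.
Unchanged (no nullable symbols): S -> PS; S -> d; J -> SP; J -> g; P -> dh; P -> hg.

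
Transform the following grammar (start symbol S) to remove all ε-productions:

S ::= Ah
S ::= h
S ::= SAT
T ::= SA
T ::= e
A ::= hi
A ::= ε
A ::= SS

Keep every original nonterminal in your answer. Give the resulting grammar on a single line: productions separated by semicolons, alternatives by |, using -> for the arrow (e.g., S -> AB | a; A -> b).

S -> h | Ah | ST | SAT; A -> SS | hi; T -> S | e | SA

Nullable set: {A}.
S -> Ah: A nullable, giving Ah | h.
S -> SAT: A nullable, giving SAT | ST.
Drop A -> ε.
T -> SA: A nullable, giving S | SA.
Unchanged (no nullable symbols): S -> h; A -> SS; A -> hi; T -> e.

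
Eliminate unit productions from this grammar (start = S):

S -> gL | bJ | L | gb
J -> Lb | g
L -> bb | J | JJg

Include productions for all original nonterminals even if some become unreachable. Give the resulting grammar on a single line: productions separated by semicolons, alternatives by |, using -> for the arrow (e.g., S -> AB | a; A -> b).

Unit productions: L->J, S->L.
Unit pairs (A ⇒* B via units): (L,J), (S,J), (S,L).
S: inherits non-unit rules of {J, L, S} → JJg | Lb | bJ | bb | g | gL | gb.
J: inherits non-unit rules of {J} → Lb | g.
L: inherits non-unit rules of {J, L} → JJg | Lb | bb | g.

S -> g | Lb | bJ | bb | gL | gb | JJg; J -> g | Lb; L -> g | Lb | bb | JJg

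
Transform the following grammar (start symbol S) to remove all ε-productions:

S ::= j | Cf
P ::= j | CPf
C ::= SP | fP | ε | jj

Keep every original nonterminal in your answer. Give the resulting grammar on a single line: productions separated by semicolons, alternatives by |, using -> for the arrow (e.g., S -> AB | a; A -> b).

S -> f | j | Cf; C -> SP | fP | jj; P -> j | Pf | CPf

Nullable set: {C}.
S -> Cf: C nullable, giving Cf | f.
Drop C -> ε.
P -> CPf: C nullable, giving CPf | Pf.
Unchanged (no nullable symbols): S -> j; C -> SP; C -> fP; C -> jj; P -> j.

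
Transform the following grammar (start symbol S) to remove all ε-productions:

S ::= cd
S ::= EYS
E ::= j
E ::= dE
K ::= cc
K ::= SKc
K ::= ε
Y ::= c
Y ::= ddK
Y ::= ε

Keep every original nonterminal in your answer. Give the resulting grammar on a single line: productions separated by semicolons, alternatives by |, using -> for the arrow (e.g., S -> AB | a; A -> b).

Nullable set: {K, Y}.
S -> EYS: Y nullable, giving ES | EYS.
Drop K -> ε.
K -> SKc: K nullable, giving SKc | Sc.
Drop Y -> ε.
Y -> ddK: K nullable, giving dd | ddK.
Unchanged (no nullable symbols): S -> cd; E -> dE; E -> j; K -> cc; Y -> c.

S -> ES | cd | EYS; E -> j | dE; K -> Sc | cc | SKc; Y -> c | dd | ddK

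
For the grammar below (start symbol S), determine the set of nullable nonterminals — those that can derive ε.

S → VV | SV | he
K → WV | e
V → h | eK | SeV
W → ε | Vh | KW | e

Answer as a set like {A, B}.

{W}

Directly nullable (have an ε-rule): {W}.
Not nullable: K, S, V — each has a terminal in every rule's right-hand side or depends on a non-nullable symbol.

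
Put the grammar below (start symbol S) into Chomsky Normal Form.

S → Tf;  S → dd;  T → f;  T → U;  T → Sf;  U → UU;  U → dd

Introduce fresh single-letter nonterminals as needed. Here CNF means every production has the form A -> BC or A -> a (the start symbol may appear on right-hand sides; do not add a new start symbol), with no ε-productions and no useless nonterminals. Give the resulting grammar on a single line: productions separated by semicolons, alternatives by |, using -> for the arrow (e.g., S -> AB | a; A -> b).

S -> BB | TA; A -> f; B -> d; T -> f | BB | SA | UU; U -> BB | UU

No ε-productions.
After unit-elimination: S -> Tf | dd; T -> f | Sf | UU | dd; U -> UU | dd.
TERM: introduce B -> d, A -> f and substitute in every rule of length ≥2.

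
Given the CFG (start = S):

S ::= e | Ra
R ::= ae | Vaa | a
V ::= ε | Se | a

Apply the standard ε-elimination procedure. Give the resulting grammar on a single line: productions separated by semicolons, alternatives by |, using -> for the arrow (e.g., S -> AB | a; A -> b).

Nullable set: {V}.
R -> Vaa: V nullable, giving Vaa | aa.
Drop V -> ε.
Unchanged (no nullable symbols): S -> Ra; S -> e; R -> a; R -> ae; V -> Se; V -> a.

S -> e | Ra; R -> a | aa | ae | Vaa; V -> a | Se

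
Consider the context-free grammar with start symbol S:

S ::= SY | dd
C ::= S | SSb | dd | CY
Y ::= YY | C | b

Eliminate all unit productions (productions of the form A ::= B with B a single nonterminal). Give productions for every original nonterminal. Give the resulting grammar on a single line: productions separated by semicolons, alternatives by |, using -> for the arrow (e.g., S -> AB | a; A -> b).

Unit productions: C->S, Y->C.
Unit pairs (A ⇒* B via units): (C,S), (Y,C), (Y,S).
S: inherits non-unit rules of {S} → SY | dd.
C: inherits non-unit rules of {C, S} → CY | SSb | SY | dd.
Y: inherits non-unit rules of {C, S, Y} → CY | SSb | SY | YY | b | dd.

S -> SY | dd; C -> CY | SY | dd | SSb; Y -> b | CY | SY | YY | dd | SSb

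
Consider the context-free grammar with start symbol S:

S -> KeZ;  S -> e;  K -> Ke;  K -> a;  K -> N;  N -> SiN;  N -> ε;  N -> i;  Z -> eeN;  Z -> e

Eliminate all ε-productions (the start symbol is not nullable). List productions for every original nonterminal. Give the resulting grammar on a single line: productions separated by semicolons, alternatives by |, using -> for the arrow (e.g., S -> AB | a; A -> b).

Nullable set: {K, N}.
S -> KeZ: K nullable, giving KeZ | eZ.
K -> Ke: K nullable, giving Ke | e.
K -> N: N nullable, giving N.
Drop N -> ε.
N -> SiN: N nullable, giving Si | SiN.
Z -> eeN: N nullable, giving ee | eeN.
Unchanged (no nullable symbols): S -> e; K -> a; N -> i; Z -> e.

S -> e | eZ | KeZ; K -> N | a | e | Ke; N -> i | Si | SiN; Z -> e | ee | eeN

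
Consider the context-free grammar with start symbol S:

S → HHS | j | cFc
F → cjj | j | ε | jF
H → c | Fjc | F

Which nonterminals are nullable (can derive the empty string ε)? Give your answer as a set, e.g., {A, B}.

Directly nullable (have an ε-rule): {F}.
H is nullable via H -> F (every symbol on the right is already known nullable).
Not nullable: S — each has a terminal in every rule's right-hand side or depends on a non-nullable symbol.

{F, H}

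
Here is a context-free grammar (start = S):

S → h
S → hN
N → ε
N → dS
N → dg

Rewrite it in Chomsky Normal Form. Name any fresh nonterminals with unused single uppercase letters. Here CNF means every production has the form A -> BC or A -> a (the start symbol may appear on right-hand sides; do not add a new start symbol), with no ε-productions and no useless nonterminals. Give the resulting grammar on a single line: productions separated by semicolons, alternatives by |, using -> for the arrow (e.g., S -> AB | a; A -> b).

S -> h | CN; A -> d; B -> g; C -> h; N -> AB | AS

Nullable: {N}; after ε-elimination: S -> h | hN; N -> dS | dg.
No unit productions to eliminate.
TERM: introduce A -> d, B -> g, C -> h and substitute in every rule of length ≥2.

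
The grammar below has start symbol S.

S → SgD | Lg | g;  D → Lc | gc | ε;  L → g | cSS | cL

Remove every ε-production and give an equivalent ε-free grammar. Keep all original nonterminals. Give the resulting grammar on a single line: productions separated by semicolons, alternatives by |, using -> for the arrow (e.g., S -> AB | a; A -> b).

S -> g | Lg | Sg | SgD; D -> Lc | gc; L -> g | cL | cSS

Nullable set: {D}.
S -> SgD: D nullable, giving Sg | SgD.
Drop D -> ε.
Unchanged (no nullable symbols): S -> Lg; S -> g; D -> Lc; D -> gc; L -> cL; L -> cSS; L -> g.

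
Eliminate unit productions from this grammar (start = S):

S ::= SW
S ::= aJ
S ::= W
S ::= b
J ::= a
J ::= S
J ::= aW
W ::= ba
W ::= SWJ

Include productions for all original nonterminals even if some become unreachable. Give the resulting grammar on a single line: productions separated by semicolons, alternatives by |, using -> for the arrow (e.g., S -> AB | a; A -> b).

S -> b | SW | aJ | ba | SWJ; J -> a | b | SW | aJ | aW | ba | SWJ; W -> ba | SWJ

Unit productions: J->S, S->W.
Unit pairs (A ⇒* B via units): (J,S), (J,W), (S,W).
S: inherits non-unit rules of {S, W} → SW | SWJ | aJ | b | ba.
J: inherits non-unit rules of {J, S, W} → SW | SWJ | a | aJ | aW | b | ba.
W: inherits non-unit rules of {W} → SWJ | ba.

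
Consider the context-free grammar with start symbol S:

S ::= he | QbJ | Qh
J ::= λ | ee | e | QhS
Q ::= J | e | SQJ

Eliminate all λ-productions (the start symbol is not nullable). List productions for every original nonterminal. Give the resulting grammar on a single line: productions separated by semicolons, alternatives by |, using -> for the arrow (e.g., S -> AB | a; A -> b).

Nullable set: {J, Q}.
S -> QbJ: Q, J nullable, giving Qb | QbJ | b | bJ.
S -> Qh: Q nullable, giving Qh | h.
Drop J -> λ.
J -> QhS: Q nullable, giving QhS | hS.
Q -> J: J nullable, giving J.
Q -> SQJ: Q, J nullable, giving S | SJ | SQ | SQJ.
Unchanged (no nullable symbols): S -> he; J -> e; J -> ee; Q -> e.

S -> b | h | Qb | Qh | bJ | he | QbJ; J -> e | ee | hS | QhS; Q -> J | S | e | SJ | SQ | SQJ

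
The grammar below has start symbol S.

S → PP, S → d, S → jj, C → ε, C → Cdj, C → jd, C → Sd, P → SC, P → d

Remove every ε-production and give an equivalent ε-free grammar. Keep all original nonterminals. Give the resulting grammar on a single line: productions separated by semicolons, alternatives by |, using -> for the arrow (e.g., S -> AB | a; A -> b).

S -> d | PP | jj; C -> Sd | dj | jd | Cdj; P -> S | d | SC

Nullable set: {C}.
Drop C -> ε.
C -> Cdj: C nullable, giving Cdj | dj.
P -> SC: C nullable, giving S | SC.
Unchanged (no nullable symbols): S -> PP; S -> d; S -> jj; C -> Sd; C -> jd; P -> d.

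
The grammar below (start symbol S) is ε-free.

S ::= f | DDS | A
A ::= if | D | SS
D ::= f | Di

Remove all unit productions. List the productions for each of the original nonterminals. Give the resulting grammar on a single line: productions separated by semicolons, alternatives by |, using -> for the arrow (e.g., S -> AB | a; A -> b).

S -> f | Di | SS | if | DDS; A -> f | Di | SS | if; D -> f | Di

Unit productions: A->D, S->A.
Unit pairs (A ⇒* B via units): (A,D), (S,A), (S,D).
S: inherits non-unit rules of {A, D, S} → DDS | Di | SS | f | if.
A: inherits non-unit rules of {A, D} → Di | SS | f | if.
D: inherits non-unit rules of {D} → Di | f.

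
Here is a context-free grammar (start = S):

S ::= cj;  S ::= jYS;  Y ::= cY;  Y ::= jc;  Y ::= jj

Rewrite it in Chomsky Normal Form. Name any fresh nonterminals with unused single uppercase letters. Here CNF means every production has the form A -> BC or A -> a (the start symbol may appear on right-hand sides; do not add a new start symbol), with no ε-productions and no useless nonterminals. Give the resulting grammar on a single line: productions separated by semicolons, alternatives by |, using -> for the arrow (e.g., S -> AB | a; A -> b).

S -> AB | BC; A -> c; B -> j; C -> YS; Y -> AY | BA | BB

No ε-productions.
No unit productions to eliminate.
TERM: introduce A -> c, B -> j and substitute in every rule of length ≥2.
BIN: S -> BYS becomes S -> BC, C -> YS.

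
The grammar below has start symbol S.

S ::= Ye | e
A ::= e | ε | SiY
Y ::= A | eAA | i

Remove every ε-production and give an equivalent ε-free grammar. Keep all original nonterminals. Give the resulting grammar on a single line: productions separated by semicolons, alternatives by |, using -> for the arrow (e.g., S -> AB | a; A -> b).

Nullable set: {A, Y}.
S -> Ye: Y nullable, giving Ye | e.
Drop A -> ε.
A -> SiY: Y nullable, giving Si | SiY.
Y -> A: A nullable, giving A.
Y -> eAA: A, A nullable, giving e | eA | eAA.
Unchanged (no nullable symbols): S -> e; A -> e; Y -> i.

S -> e | Ye; A -> e | Si | SiY; Y -> A | e | i | eA | eAA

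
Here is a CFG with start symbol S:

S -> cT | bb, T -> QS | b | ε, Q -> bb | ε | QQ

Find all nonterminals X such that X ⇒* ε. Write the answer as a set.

{Q, T}

Directly nullable (have an ε-rule): {Q, T}.
Not nullable: S — each has a terminal in every rule's right-hand side or depends on a non-nullable symbol.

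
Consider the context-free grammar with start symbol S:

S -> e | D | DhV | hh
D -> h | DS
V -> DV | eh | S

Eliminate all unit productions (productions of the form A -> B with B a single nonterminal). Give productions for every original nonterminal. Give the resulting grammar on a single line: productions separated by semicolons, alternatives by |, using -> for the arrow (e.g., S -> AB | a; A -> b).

Unit productions: S->D, V->S.
Unit pairs (A ⇒* B via units): (S,D), (V,D), (V,S).
S: inherits non-unit rules of {D, S} → DS | DhV | e | h | hh.
D: inherits non-unit rules of {D} → DS | h.
V: inherits non-unit rules of {D, S, V} → DS | DV | DhV | e | eh | h | hh.

S -> e | h | DS | hh | DhV; D -> h | DS; V -> e | h | DS | DV | eh | hh | DhV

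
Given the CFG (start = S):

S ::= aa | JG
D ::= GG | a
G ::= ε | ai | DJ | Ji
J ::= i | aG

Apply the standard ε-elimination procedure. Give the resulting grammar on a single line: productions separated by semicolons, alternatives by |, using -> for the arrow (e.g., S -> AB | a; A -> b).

Nullable set: {D, G}.
S -> JG: G nullable, giving J | JG.
D -> GG: G, G nullable, giving G | GG.
Drop G -> ε.
G -> DJ: D nullable, giving DJ | J.
J -> aG: G nullable, giving a | aG.
Unchanged (no nullable symbols): S -> aa; D -> a; G -> Ji; G -> ai; J -> i.

S -> J | JG | aa; D -> G | a | GG; G -> J | DJ | Ji | ai; J -> a | i | aG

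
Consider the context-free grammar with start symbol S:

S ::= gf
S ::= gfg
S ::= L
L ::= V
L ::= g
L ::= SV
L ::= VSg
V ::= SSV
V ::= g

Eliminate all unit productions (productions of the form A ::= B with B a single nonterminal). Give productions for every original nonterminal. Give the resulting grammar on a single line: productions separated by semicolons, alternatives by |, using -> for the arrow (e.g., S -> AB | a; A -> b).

S -> g | SV | gf | SSV | VSg | gfg; L -> g | SV | SSV | VSg; V -> g | SSV

Unit productions: L->V, S->L.
Unit pairs (A ⇒* B via units): (L,V), (S,L), (S,V).
S: inherits non-unit rules of {L, S, V} → SSV | SV | VSg | g | gf | gfg.
L: inherits non-unit rules of {L, V} → SSV | SV | VSg | g.
V: inherits non-unit rules of {V} → SSV | g.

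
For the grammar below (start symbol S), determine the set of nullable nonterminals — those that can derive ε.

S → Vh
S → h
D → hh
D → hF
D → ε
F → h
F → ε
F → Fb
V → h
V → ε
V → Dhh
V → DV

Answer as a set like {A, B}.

{D, F, V}

Directly nullable (have an ε-rule): {D, F, V}.
Not nullable: S — each has a terminal in every rule's right-hand side or depends on a non-nullable symbol.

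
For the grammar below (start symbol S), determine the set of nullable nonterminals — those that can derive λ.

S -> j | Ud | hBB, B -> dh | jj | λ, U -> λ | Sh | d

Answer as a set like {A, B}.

Directly nullable (have an ε-rule): {B, U}.
Not nullable: S — each has a terminal in every rule's right-hand side or depends on a non-nullable symbol.

{B, U}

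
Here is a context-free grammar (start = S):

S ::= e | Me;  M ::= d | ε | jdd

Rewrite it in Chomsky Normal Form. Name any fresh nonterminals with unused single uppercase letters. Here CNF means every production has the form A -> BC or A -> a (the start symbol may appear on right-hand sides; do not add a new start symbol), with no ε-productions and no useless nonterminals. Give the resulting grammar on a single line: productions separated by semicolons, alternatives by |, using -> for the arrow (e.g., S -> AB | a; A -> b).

Nullable: {M}; after ε-elimination: S -> e | Me; M -> d | jdd.
No unit productions to eliminate.
TERM: introduce B -> d, C -> e, A -> j and substitute in every rule of length ≥2.
BIN: M -> ABB becomes M -> AD, D -> BB.

S -> e | MC; A -> j; B -> d; C -> e; D -> BB; M -> d | AD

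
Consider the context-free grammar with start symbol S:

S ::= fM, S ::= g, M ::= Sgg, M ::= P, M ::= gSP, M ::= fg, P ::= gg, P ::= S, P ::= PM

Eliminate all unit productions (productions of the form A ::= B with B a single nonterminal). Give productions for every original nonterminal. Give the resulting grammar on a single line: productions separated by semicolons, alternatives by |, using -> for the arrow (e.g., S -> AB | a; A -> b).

Unit productions: M->P, P->S.
Unit pairs (A ⇒* B via units): (M,P), (M,S), (P,S).
S: inherits non-unit rules of {S} → fM | g.
M: inherits non-unit rules of {M, P, S} → PM | Sgg | fM | fg | g | gSP | gg.
P: inherits non-unit rules of {P, S} → PM | fM | g | gg.

S -> g | fM; M -> g | PM | fM | fg | gg | Sgg | gSP; P -> g | PM | fM | gg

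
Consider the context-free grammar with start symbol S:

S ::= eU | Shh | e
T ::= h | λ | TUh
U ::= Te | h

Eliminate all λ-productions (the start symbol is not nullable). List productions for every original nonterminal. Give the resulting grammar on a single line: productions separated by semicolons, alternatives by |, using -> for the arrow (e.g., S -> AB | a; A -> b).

Nullable set: {T}.
Drop T -> λ.
T -> TUh: T nullable, giving TUh | Uh.
U -> Te: T nullable, giving Te | e.
Unchanged (no nullable symbols): S -> Shh; S -> e; S -> eU; T -> h; U -> h.

S -> e | eU | Shh; T -> h | Uh | TUh; U -> e | h | Te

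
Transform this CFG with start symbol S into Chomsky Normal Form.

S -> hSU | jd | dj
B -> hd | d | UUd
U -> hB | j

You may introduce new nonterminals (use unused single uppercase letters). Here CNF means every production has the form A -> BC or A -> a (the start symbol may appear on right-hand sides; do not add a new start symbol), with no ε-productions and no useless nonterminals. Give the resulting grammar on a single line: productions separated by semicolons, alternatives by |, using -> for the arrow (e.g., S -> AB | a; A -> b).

No ε-productions.
No unit productions to eliminate.
TERM: introduce A -> d, C -> h, D -> j and substitute in every rule of length ≥2.
BIN: B -> UUA becomes B -> UE, E -> UA; S -> CSU becomes S -> CF, F -> SU.

S -> AD | CF | DA; A -> d; B -> d | CA | UE; C -> h; D -> j; E -> UA; F -> SU; U -> j | CB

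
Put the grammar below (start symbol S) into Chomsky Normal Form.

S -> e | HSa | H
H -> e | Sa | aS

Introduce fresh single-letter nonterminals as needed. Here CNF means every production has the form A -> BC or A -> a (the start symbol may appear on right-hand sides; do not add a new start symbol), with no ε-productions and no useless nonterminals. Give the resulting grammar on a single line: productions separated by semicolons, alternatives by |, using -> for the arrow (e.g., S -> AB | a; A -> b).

S -> e | AS | HB | SA; A -> a; B -> SA; H -> e | AS | SA

No ε-productions.
After unit-elimination: S -> e | Sa | aS | HSa; H -> e | Sa | aS.
TERM: introduce A -> a and substitute in every rule of length ≥2.
BIN: S -> HSA becomes S -> HB, B -> SA.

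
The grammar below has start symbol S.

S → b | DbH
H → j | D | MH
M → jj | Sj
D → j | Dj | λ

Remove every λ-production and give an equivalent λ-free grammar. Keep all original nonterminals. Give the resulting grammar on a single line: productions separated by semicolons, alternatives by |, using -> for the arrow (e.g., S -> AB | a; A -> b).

S -> b | Db | bH | DbH; D -> j | Dj; H -> D | M | j | MH; M -> Sj | jj

Nullable set: {D, H}.
S -> DbH: D, H nullable, giving Db | DbH | b | bH.
Drop D -> λ.
D -> Dj: D nullable, giving Dj | j.
H -> D: D nullable, giving D.
H -> MH: H nullable, giving M | MH.
Unchanged (no nullable symbols): S -> b; D -> j; H -> j; M -> Sj; M -> jj.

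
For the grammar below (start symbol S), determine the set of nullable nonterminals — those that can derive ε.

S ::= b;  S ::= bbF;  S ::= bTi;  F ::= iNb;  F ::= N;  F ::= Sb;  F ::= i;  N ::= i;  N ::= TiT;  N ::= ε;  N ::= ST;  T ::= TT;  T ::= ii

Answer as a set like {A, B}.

{F, N}

Directly nullable (have an ε-rule): {N}.
F is nullable via F -> N (every symbol on the right is already known nullable).
Not nullable: S, T — each has a terminal in every rule's right-hand side or depends on a non-nullable symbol.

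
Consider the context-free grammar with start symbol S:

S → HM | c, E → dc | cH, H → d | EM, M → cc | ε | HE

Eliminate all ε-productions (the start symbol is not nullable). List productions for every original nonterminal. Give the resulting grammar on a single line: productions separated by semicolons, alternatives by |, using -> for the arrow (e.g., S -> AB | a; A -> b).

Nullable set: {M}.
S -> HM: M nullable, giving H | HM.
H -> EM: M nullable, giving E | EM.
Drop M -> ε.
Unchanged (no nullable symbols): S -> c; E -> cH; E -> dc; H -> d; M -> HE; M -> cc.

S -> H | c | HM; E -> cH | dc; H -> E | d | EM; M -> HE | cc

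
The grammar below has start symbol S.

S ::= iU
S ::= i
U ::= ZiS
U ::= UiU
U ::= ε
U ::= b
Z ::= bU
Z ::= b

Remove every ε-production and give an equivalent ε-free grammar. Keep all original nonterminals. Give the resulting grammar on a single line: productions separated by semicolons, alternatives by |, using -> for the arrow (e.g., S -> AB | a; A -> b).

Nullable set: {U}.
S -> iU: U nullable, giving i | iU.
Drop U -> ε.
U -> UiU: U, U nullable, giving Ui | UiU | i | iU.
Z -> bU: U nullable, giving b | bU.
Unchanged (no nullable symbols): S -> i; U -> ZiS; U -> b; Z -> b.

S -> i | iU; U -> b | i | Ui | iU | UiU | ZiS; Z -> b | bU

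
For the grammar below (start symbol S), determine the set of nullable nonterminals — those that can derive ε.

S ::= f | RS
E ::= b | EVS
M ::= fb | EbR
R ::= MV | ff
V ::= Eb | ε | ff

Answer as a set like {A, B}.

Directly nullable (have an ε-rule): {V}.
Not nullable: E, M, R, S — each has a terminal in every rule's right-hand side or depends on a non-nullable symbol.

{V}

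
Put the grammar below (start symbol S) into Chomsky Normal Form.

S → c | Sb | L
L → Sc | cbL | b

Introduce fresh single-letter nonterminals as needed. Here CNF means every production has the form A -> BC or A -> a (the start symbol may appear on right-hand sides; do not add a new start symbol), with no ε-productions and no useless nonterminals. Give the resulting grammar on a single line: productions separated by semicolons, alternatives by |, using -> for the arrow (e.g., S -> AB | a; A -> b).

No ε-productions.
After unit-elimination: S -> b | c | Sb | Sc | cbL; L -> b | Sc | cbL.
TERM: introduce B -> b, A -> c and substitute in every rule of length ≥2.
BIN: L -> ABL becomes L -> AC, C -> BL; S -> ABL becomes S -> AD, D -> BL.

S -> b | c | AD | SA | SB; A -> c; B -> b; C -> BL; D -> BL; L -> b | AC | SA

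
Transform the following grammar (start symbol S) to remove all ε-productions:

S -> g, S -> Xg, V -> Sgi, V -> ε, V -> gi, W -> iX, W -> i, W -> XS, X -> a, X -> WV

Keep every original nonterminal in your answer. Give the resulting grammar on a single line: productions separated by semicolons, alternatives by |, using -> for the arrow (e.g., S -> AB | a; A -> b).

Nullable set: {V}.
Drop V -> ε.
X -> WV: V nullable, giving W | WV.
Unchanged (no nullable symbols): S -> Xg; S -> g; V -> Sgi; V -> gi; W -> XS; W -> i; W -> iX; X -> a.

S -> g | Xg; V -> gi | Sgi; W -> i | XS | iX; X -> W | a | WV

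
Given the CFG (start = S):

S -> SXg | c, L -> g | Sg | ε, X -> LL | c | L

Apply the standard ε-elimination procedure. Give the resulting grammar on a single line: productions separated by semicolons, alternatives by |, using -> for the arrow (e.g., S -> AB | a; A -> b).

S -> c | Sg | SXg; L -> g | Sg; X -> L | c | LL

Nullable set: {L, X}.
S -> SXg: X nullable, giving SXg | Sg.
Drop L -> ε.
X -> L: L nullable, giving L.
X -> LL: L, L nullable, giving L | LL.
Unchanged (no nullable symbols): S -> c; L -> Sg; L -> g; X -> c.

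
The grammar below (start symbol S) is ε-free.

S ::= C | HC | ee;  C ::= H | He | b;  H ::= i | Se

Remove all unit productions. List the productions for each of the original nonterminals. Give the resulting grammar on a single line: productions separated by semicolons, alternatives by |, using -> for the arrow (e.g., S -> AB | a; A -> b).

Unit productions: C->H, S->C.
Unit pairs (A ⇒* B via units): (C,H), (S,C), (S,H).
S: inherits non-unit rules of {C, H, S} → HC | He | Se | b | ee | i.
C: inherits non-unit rules of {C, H} → He | Se | b | i.
H: inherits non-unit rules of {H} → Se | i.

S -> b | i | HC | He | Se | ee; C -> b | i | He | Se; H -> i | Se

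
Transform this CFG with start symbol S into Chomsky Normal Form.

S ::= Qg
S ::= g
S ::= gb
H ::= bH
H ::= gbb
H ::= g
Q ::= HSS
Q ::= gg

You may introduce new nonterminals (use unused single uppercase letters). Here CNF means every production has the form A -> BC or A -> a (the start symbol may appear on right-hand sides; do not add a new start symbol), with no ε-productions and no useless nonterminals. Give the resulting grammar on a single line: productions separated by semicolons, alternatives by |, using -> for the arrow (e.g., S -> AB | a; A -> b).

No ε-productions.
No unit productions to eliminate.
TERM: introduce A -> b, B -> g and substitute in every rule of length ≥2.
BIN: H -> BAA becomes H -> BC, C -> AA; Q -> HSS becomes Q -> HD, D -> SS.

S -> g | BA | QB; A -> b; B -> g; C -> AA; D -> SS; H -> g | AH | BC; Q -> BB | HD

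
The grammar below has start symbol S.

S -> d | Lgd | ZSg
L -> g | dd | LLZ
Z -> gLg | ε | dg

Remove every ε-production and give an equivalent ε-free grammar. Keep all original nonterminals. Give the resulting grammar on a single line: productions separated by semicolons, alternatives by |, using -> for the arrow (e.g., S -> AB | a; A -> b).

S -> d | Sg | Lgd | ZSg; L -> g | LL | dd | LLZ; Z -> dg | gLg

Nullable set: {Z}.
S -> ZSg: Z nullable, giving Sg | ZSg.
L -> LLZ: Z nullable, giving LL | LLZ.
Drop Z -> ε.
Unchanged (no nullable symbols): S -> Lgd; S -> d; L -> dd; L -> g; Z -> dg; Z -> gLg.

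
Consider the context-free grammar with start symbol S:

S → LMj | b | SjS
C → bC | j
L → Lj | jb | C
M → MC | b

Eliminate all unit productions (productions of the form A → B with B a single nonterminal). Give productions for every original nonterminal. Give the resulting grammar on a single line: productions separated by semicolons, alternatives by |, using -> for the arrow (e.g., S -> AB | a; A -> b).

Unit productions: L->C.
Unit pairs (A ⇒* B via units): (L,C).
S: inherits non-unit rules of {S} → LMj | SjS | b.
C: inherits non-unit rules of {C} → bC | j.
L: inherits non-unit rules of {C, L} → Lj | bC | j | jb.
M: inherits non-unit rules of {M} → MC | b.

S -> b | LMj | SjS; C -> j | bC; L -> j | Lj | bC | jb; M -> b | MC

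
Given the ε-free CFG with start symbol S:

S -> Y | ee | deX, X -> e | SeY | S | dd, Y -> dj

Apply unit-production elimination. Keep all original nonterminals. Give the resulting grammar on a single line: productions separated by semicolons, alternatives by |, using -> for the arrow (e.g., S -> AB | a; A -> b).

S -> dj | ee | deX; X -> e | dd | dj | ee | SeY | deX; Y -> dj

Unit productions: S->Y, X->S.
Unit pairs (A ⇒* B via units): (S,Y), (X,S), (X,Y).
S: inherits non-unit rules of {S, Y} → deX | dj | ee.
X: inherits non-unit rules of {S, X, Y} → SeY | dd | deX | dj | e | ee.
Y: inherits non-unit rules of {Y} → dj.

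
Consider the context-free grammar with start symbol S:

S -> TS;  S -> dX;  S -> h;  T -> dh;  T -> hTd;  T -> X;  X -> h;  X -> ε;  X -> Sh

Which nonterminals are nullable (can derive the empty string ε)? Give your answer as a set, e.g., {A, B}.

{T, X}

Directly nullable (have an ε-rule): {X}.
T is nullable via T -> X (every symbol on the right is already known nullable).
Not nullable: S — each has a terminal in every rule's right-hand side or depends on a non-nullable symbol.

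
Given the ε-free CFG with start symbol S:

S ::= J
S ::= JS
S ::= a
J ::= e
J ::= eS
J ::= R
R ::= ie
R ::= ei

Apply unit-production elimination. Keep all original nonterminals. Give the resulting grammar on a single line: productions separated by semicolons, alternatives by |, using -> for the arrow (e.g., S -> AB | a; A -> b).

Unit productions: J->R, S->J.
Unit pairs (A ⇒* B via units): (J,R), (S,J), (S,R).
S: inherits non-unit rules of {J, R, S} → JS | a | e | eS | ei | ie.
J: inherits non-unit rules of {J, R} → e | eS | ei | ie.
R: inherits non-unit rules of {R} → ei | ie.

S -> a | e | JS | eS | ei | ie; J -> e | eS | ei | ie; R -> ei | ie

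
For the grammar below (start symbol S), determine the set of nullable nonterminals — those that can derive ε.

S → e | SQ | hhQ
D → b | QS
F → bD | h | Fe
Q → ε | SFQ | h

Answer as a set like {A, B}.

{Q}

Directly nullable (have an ε-rule): {Q}.
Not nullable: D, F, S — each has a terminal in every rule's right-hand side or depends on a non-nullable symbol.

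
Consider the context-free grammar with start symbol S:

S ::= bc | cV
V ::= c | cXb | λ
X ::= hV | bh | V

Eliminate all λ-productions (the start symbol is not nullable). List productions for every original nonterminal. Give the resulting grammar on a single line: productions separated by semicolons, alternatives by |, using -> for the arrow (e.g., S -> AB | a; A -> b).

S -> c | bc | cV; V -> c | cb | cXb; X -> V | h | bh | hV

Nullable set: {V, X}.
S -> cV: V nullable, giving c | cV.
Drop V -> λ.
V -> cXb: X nullable, giving cXb | cb.
X -> V: V nullable, giving V.
X -> hV: V nullable, giving h | hV.
Unchanged (no nullable symbols): S -> bc; V -> c; X -> bh.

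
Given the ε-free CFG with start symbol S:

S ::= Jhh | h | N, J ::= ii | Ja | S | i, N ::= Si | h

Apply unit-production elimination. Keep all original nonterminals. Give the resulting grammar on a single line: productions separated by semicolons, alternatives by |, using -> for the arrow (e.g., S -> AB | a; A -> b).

Unit productions: J->S, S->N.
Unit pairs (A ⇒* B via units): (J,N), (J,S), (S,N).
S: inherits non-unit rules of {N, S} → Jhh | Si | h.
J: inherits non-unit rules of {J, N, S} → Ja | Jhh | Si | h | i | ii.
N: inherits non-unit rules of {N} → Si | h.

S -> h | Si | Jhh; J -> h | i | Ja | Si | ii | Jhh; N -> h | Si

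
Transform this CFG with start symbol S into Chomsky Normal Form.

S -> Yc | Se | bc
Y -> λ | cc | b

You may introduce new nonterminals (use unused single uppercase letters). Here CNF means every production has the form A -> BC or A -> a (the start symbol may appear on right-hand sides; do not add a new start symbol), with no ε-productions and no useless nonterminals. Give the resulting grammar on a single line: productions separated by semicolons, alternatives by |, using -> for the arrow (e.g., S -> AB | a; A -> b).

Nullable: {Y}; after ε-elimination: S -> c | Se | Yc | bc; Y -> b | cc.
No unit productions to eliminate.
TERM: introduce C -> b, B -> c, A -> e and substitute in every rule of length ≥2.

S -> c | CB | SA | YB; A -> e; B -> c; C -> b; Y -> b | BB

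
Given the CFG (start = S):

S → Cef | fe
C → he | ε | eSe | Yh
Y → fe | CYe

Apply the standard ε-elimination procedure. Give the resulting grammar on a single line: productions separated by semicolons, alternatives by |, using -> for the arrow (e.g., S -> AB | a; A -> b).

S -> ef | fe | Cef; C -> Yh | he | eSe; Y -> Ye | fe | CYe

Nullable set: {C}.
S -> Cef: C nullable, giving Cef | ef.
Drop C -> ε.
Y -> CYe: C nullable, giving CYe | Ye.
Unchanged (no nullable symbols): S -> fe; C -> Yh; C -> eSe; C -> he; Y -> fe.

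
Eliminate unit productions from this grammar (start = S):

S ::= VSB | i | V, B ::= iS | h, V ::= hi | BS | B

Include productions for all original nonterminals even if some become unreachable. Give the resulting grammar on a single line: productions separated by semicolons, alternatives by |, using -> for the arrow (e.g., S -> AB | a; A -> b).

Unit productions: S->V, V->B.
Unit pairs (A ⇒* B via units): (S,B), (S,V), (V,B).
S: inherits non-unit rules of {B, S, V} → BS | VSB | h | hi | i | iS.
B: inherits non-unit rules of {B} → h | iS.
V: inherits non-unit rules of {B, V} → BS | h | hi | iS.

S -> h | i | BS | hi | iS | VSB; B -> h | iS; V -> h | BS | hi | iS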